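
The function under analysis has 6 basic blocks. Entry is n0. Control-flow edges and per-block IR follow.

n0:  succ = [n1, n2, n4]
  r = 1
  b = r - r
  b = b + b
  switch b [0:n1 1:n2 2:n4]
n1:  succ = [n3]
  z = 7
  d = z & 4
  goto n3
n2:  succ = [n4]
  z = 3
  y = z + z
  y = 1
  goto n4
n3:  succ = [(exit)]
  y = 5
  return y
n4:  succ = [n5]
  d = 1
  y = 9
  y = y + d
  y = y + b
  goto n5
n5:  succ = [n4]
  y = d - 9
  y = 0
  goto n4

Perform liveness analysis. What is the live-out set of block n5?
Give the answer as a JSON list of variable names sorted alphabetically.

Per-block:
  n0 def {b,r} use ∅
  n1 def {d,z} use ∅
  n2 def {y,z} use ∅
  n3 def {y} use ∅
  n4 def {d,y} use {b}
  n5 def {y} use {d}

Backward fixpoint:
  live n0: ∅→{b}
  live n1: ∅→∅
  live n2: {b}→{b}
  live n3: ∅→∅
  live n4: {b}→{b,d}
  live n5: {b,d}→{b}

live-out(n5) = ["b"]

Answer: ["b"]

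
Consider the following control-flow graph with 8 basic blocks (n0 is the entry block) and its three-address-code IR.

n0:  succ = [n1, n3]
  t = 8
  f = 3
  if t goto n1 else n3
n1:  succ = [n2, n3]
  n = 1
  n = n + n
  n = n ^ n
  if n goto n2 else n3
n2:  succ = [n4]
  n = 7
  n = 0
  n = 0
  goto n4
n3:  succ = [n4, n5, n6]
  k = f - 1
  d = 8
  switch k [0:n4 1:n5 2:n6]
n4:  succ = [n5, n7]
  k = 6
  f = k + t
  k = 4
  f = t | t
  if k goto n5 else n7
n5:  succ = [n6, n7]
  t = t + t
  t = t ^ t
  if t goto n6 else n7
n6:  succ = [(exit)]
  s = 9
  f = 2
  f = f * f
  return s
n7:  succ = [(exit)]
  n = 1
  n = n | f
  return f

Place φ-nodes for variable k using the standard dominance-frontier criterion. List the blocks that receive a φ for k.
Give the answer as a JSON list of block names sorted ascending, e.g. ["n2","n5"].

idom tree: n1←n0 n2←n1 n3←n0 n4←n0 n5←n0 n6←n0 n7←n0
Join-block Dom:
  n3: preds {n0,n1}: {n0} ∩ {n0,n1} = {n0}; idom=n0
  n4: preds {n2,n3}: {n0,n1,n2} ∩ {n0,n3} = {n0}; idom=n0
  n5: preds {n3,n4}: {n0,n3} ∩ {n0,n4} = {n0}; idom=n0
  n6: preds {n3,n5}: {n0,n3} ∩ {n0,n5} = {n0}; idom=n0
  n7: preds {n4,n5}: {n0,n4} ∩ {n0,n5} = {n0}; idom=n0

DF walk-up:
  join n3 pred n0: · stop@n0
  join n3 pred n1: n1 stop@n0
  join n4 pred n2: n2→n1 stop@n0
  join n4 pred n3: n3 stop@n0
  join n5 pred n3: n3 stop@n0
  join n5 pred n4: n4 stop@n0
  join n6 pred n3: n3 stop@n0
  join n6 pred n5: n5 stop@n0
  join n7 pred n4: n4 stop@n0
  join n7 pred n5: n5 stop@n0
  n0 → ∅
  n1 → {n3,n4}
  n2 → {n4}
  n3 → {n4,n5,n6}
  n4 → {n5,n7}
  n5 → {n6,n7}
  n6 → ∅
  n7 → ∅

φ for k: defs {n3,n4}
  DF⁺ = {n4,n5,n6,n7}

Answer: ["n4", "n5", "n6", "n7"]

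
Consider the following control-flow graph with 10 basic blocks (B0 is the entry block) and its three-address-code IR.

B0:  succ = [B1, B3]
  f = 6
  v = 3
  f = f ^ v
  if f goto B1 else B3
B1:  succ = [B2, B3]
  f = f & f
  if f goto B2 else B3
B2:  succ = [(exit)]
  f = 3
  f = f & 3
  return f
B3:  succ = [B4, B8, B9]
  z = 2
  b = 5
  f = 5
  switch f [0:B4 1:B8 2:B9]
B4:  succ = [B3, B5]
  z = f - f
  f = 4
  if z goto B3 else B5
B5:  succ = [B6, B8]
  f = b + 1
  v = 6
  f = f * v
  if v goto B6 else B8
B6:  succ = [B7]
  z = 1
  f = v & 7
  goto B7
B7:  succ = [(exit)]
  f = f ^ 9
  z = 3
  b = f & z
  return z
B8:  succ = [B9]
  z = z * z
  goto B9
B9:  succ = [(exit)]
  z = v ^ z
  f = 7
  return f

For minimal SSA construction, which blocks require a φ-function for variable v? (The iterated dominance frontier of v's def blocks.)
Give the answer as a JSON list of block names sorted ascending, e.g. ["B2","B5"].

Answer: ["B8", "B9"]

Derivation:
idom tree: B1←B0 B2←B1 B3←B0 B4←B3 B5←B4 B6←B5 B7←B6 B8←B3 B9←B3
Dom at joins:
  B3: preds {B0,B1,B4}: {B0} ∩ {B0,B1} ∩ {B0,B3,B4} = {B0}; idom=B0
  B8: preds {B3,B5}: {B0,B3} ∩ {B0,B3,B4,B5} = {B0,B3}; idom=B3
  B9: preds {B3,B8}: {B0,B3} ∩ {B0,B3,B8} = {B0,B3}; idom=B3

Frontier:
  join B3 pred B0: · stop@B0
  join B3 pred B1: B1 stop@B0
  join B3 pred B4: B4→B3 stop@B0
  join B8 pred B3: · stop@B3
  join B8 pred B5: B5→B4 stop@B3
  join B9 pred B3: · stop@B3
  join B9 pred B8: B8 stop@B3
  B0 → ∅
  B1 → {B3}
  B2 → ∅
  B3 → {B3}
  B4 → {B3,B8}
  B5 → {B8}
  B6 → ∅
  B7 → ∅
  B8 → {B9}
  B9 → ∅

φ for v: defs {B0,B5}
  DF⁺ = {B8,B9}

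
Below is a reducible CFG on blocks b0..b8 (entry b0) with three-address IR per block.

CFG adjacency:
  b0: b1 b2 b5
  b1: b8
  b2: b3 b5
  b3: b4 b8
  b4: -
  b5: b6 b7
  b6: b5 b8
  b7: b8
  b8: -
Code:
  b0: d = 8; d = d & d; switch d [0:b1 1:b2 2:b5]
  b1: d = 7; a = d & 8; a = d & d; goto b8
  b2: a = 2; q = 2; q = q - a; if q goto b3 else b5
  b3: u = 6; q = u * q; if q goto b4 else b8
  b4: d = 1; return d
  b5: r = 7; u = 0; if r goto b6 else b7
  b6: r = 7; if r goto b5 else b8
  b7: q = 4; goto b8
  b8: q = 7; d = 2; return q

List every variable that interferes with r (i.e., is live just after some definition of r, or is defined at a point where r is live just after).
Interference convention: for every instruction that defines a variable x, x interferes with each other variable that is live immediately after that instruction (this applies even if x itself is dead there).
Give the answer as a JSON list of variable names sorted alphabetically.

Block summaries:
  b0: def={d} ue=∅
  b1: def={a,d} ue=∅
  b2: def={a,q} ue=∅
  b3: def={q,u} ue={q}
  b4: def={d} ue=∅
  b5: def={r,u} ue=∅
  b6: def={r} ue=∅
  b7: def={q} ue=∅
  b8: def={d,q} ue=∅

Liveness:
  b0 li=∅ lo=∅
  b1 li=∅ lo=∅
  b2 li=∅ lo={q}
  b3 li={q} lo=∅
  b4 li=∅ lo=∅
  b5 li=∅ lo=∅
  b6 li=∅ lo=∅
  b7 li=∅ lo=∅
  b8 li=∅ lo=∅

Interfere edges:
  a — {d,q}
  d — {a,q}
  q — {a,d,u}
  r — {u}
  u — {q,r}

N(r) = ["u"]

Answer: ["u"]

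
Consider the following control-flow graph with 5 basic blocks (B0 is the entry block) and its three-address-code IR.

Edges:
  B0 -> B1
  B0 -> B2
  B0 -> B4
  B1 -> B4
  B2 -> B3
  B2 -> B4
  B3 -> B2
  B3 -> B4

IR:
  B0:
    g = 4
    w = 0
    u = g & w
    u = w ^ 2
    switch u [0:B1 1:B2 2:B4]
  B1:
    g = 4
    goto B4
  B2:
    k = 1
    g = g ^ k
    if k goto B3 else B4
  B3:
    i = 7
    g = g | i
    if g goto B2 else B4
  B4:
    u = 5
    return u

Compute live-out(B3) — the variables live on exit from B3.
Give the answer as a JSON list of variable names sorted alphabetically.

Block summaries:
  B0: {g,u,w} / ∅
  B1: {g} / ∅
  B2: {g,k} / {g}
  B3: {g,i} / {g}
  B4: {u} / ∅

Backward fixpoint:
  B0: in=∅ out={g}
  B1: in=∅ out=∅
  B2: in={g} out={g}
  B3: in={g} out={g}
  B4: in=∅ out=∅

live-out(B3) = ["g"]

Answer: ["g"]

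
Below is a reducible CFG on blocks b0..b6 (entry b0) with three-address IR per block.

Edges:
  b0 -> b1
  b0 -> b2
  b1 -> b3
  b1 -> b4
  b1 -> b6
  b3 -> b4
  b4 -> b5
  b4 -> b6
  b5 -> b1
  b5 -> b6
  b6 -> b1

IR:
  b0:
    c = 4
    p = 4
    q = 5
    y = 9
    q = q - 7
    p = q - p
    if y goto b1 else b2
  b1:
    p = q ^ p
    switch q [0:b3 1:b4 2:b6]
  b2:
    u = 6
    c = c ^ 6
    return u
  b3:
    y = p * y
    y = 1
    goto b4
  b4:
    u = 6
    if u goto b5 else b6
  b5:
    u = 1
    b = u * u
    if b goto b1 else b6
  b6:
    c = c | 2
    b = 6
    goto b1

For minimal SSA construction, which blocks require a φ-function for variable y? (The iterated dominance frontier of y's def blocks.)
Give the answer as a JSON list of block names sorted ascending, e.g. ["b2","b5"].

Answer: ["b1", "b4", "b6"]

Analysis:
idom tree: b1←b0 b2←b0 b3←b1 b4←b1 b5←b4 b6←b1
Join-block Dom:
  b1: preds {b0,b5,b6}: {b0} ∩ {b0,b1,b4,b5} ∩ {b0,b1,b6} = {b0}; idom=b0
  b4: preds {b1,b3}: {b0,b1} ∩ {b0,b1,b3} = {b0,b1}; idom=b1
  b6: preds {b1,b4,b5}: {b0,b1} ∩ {b0,b1,b4} ∩ {b0,b1,b4,b5} = {b0,b1}; idom=b1

DF derivation:
  join b1 pred b0: · stop@b0
  join b1 pred b5: b5→b4→b1 stop@b0
  join b1 pred b6: b6→b1 stop@b0
  join b4 pred b1: · stop@b1
  join b4 pred b3: b3 stop@b1
  join b6 pred b1: · stop@b1
  join b6 pred b4: b4 stop@b1
  join b6 pred b5: b5→b4 stop@b1
  b0 → ∅
  b1 → {b1}
  b2 → ∅
  b3 → {b4}
  b4 → {b1,b6}
  b5 → {b1,b6}
  b6 → {b1}

φ for y: defs {b0,b3}
  DF⁺ = {b1,b4,b6}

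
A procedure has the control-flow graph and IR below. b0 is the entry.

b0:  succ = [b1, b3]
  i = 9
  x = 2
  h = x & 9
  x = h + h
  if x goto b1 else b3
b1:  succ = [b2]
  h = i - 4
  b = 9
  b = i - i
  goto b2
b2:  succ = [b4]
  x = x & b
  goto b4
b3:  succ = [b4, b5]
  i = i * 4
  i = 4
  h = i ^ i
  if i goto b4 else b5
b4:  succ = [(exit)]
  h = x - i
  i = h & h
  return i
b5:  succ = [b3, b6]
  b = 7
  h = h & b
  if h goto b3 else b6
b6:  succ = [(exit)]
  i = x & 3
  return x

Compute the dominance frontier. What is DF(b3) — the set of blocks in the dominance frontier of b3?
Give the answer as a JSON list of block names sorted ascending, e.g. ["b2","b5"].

Answer: ["b3", "b4"]

Derivation:
idom tree: b1←b0 b2←b1 b3←b0 b4←b0 b5←b3 b6←b5
Dom∩ at merges:
  b3: preds {b0,b5}: {b0} ∩ {b0,b3,b5} = {b0}; idom=b0
  b4: preds {b2,b3}: {b0,b1,b2} ∩ {b0,b3} = {b0}; idom=b0

DF walk-up:
  join b3 pred b0: · stop@b0
  join b3 pred b5: b5→b3 stop@b0
  join b4 pred b2: b2→b1 stop@b0
  join b4 pred b3: b3 stop@b0
  b0 → ∅
  b1 → {b4}
  b2 → {b4}
  b3 → {b3,b4}
  b4 → ∅
  b5 → {b3}
  b6 → ∅

DF(b3) = ["b3", "b4"]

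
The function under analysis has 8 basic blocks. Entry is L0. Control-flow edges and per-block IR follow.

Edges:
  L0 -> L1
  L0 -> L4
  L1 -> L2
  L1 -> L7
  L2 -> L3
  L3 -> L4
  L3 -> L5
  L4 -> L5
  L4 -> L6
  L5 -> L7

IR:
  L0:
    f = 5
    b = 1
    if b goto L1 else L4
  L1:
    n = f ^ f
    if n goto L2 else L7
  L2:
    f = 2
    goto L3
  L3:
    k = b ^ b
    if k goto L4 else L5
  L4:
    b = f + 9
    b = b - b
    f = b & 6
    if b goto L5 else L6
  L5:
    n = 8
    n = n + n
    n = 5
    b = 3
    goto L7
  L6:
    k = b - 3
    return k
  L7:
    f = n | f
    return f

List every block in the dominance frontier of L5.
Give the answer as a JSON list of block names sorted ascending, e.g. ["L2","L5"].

Answer: ["L7"]

Derivation:
idom tree: L1←L0 L2←L1 L3←L2 L4←L0 L5←L0 L6←L4 L7←L0
Dom at joins:
  L4: preds {L0,L3}: {L0} ∩ {L0,L1,L2,L3} = {L0}; idom=L0
  L5: preds {L3,L4}: {L0,L1,L2,L3} ∩ {L0,L4} = {L0}; idom=L0
  L7: preds {L1,L5}: {L0,L1} ∩ {L0,L5} = {L0}; idom=L0

Frontier:
  L4←L0: walk · to L0
  L4←L3: walk L3→L2→L1 to L0
  L5←L3: walk L3→L2→L1 to L0
  L5←L4: walk L4 to L0
  L7←L1: walk L1 to L0
  L7←L5: walk L5 to L0
  L0: DF=∅
  L1: DF={L4,L5,L7}
  L2: DF={L4,L5}
  L3: DF={L4,L5}
  L4: DF={L5}
  L5: DF={L7}
  L6: DF=∅
  L7: DF=∅

DF(L5) = ["L7"]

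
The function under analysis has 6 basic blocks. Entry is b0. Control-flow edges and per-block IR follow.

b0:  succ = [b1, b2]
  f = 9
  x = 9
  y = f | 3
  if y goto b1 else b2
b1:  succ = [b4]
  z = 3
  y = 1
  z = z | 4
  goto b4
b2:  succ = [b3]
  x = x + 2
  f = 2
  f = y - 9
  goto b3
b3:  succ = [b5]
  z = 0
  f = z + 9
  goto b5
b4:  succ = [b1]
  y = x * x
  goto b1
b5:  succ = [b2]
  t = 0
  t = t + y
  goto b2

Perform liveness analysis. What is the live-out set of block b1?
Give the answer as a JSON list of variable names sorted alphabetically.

Answer: ["x"]

Working:
Block summaries:
  b0 def {f,x,y} use ∅
  b1 def {y,z} use ∅
  b2 def {f,x} use {x,y}
  b3 def {f,z} use ∅
  b4 def {y} use {x}
  b5 def {t} use {y}

Live sets:
  live b0: ∅→{x,y}
  live b1: {x}→{x}
  live b2: {x,y}→{x,y}
  live b3: {x,y}→{x,y}
  live b4: {x}→{x}
  live b5: {x,y}→{x,y}

live-out(b1) = ["x"]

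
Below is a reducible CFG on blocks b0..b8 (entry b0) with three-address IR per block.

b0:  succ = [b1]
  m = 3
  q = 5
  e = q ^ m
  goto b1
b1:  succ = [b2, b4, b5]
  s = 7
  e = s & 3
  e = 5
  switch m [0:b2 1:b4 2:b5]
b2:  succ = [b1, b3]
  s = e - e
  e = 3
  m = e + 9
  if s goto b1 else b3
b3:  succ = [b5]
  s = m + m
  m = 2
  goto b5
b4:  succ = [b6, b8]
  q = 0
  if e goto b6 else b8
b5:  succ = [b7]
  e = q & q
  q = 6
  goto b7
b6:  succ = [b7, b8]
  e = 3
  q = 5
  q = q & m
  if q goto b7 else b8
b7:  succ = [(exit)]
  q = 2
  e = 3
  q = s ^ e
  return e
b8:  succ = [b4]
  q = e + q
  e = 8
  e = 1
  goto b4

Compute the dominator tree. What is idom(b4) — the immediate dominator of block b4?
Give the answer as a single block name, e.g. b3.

idom tree: b1←b0 b2←b1 b3←b2 b4←b1 b5←b1 b6←b4 b7←b1 b8←b4
Dom∩ at merges:
  b1: preds {b0,b2}: {b0} ∩ {b0,b1,b2} = {b0}; idom=b0
  b4: preds {b1,b8}: {b0,b1} ∩ {b0,b1,b4,b8} = {b0,b1}; idom=b1
  b5: preds {b1,b3}: {b0,b1} ∩ {b0,b1,b2,b3} = {b0,b1}; idom=b1
  b7: preds {b5,b6}: {b0,b1,b5} ∩ {b0,b1,b4,b6} = {b0,b1}; idom=b1
  b8: preds {b4,b6}: {b0,b1,b4} ∩ {b0,b1,b4,b6} = {b0,b1,b4}; idom=b4

idom(b4) = b1

Answer: b1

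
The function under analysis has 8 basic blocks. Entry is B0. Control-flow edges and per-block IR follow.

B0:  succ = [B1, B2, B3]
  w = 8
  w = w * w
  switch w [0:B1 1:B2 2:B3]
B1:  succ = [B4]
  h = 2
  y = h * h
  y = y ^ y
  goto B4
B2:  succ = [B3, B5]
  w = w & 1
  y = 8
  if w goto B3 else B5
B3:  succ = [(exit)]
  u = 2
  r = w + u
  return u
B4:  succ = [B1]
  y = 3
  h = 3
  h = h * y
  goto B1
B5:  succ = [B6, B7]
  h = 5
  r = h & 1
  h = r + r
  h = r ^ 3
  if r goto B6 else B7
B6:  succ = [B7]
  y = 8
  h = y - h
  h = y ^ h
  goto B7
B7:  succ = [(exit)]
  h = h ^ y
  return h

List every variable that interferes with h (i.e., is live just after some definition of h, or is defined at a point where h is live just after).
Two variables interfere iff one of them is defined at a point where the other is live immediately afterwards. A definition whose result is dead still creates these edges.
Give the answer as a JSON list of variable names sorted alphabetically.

Block summaries:
  B0 def {w} use ∅
  B1 def {h,y} use ∅
  B2 def {w,y} use {w}
  B3 def {r,u} use {w}
  B4 def {h,y} use ∅
  B5 def {h,r} use ∅
  B6 def {h,y} use {h}
  B7 def {h} use {h,y}

Liveness:
  live B0: ∅→{w}
  live B1: ∅→∅
  live B2: {w}→{w,y}
  live B3: {w}→∅
  live B4: ∅→∅
  live B5: {y}→{h,y}
  live B6: {h}→{h,y}
  live B7: {h,y}→∅

Conflict graph:
  h — {r,y}
  r — {h,u,y}
  u — {r,w}
  w — {u,y}
  y — {h,r,w}

N(h) = ["r", "y"]

Answer: ["r", "y"]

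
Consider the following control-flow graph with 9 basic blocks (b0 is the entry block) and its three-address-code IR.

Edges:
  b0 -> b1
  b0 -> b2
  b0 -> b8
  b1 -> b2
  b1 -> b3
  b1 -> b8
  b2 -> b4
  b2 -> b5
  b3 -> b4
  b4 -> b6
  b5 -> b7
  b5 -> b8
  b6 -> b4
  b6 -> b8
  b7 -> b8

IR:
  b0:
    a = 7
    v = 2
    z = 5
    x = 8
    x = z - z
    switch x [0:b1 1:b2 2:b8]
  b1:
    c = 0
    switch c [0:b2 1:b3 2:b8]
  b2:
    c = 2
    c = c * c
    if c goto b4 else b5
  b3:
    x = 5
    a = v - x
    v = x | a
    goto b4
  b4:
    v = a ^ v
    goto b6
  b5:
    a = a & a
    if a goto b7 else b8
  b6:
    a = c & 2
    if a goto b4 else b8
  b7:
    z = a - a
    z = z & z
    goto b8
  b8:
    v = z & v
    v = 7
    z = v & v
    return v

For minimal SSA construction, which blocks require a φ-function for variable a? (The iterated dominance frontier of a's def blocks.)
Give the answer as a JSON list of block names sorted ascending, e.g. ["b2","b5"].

idom tree: b1←b0 b2←b0 b3←b1 b4←b0 b5←b2 b6←b4 b7←b5 b8←b0
Dom at joins:
  b2: preds {b0,b1}: {b0} ∩ {b0,b1} = {b0}; idom=b0
  b4: preds {b2,b3,b6}: {b0,b2} ∩ {b0,b1,b3} ∩ {b0,b4,b6} = {b0}; idom=b0
  b8: preds {b0,b1,b5,b6,b7}: {b0} ∩ {b0,b1} ∩ {b0,b2,b5} ∩ {b0,b4,b6} ∩ {b0,b2,b5,b7} = {b0}; idom=b0

DF derivation:
  b2←b0: walk · to b0
  b2←b1: walk b1 to b0
  b4←b2: walk b2 to b0
  b4←b3: walk b3→b1 to b0
  b4←b6: walk b6→b4 to b0
  b8←b0: walk · to b0
  b8←b1: walk b1 to b0
  b8←b5: walk b5→b2 to b0
  b8←b6: walk b6→b4 to b0
  b8←b7: walk b7→b5→b2 to b0
  b0: DF=∅
  b1: DF={b2,b4,b8}
  b2: DF={b4,b8}
  b3: DF={b4}
  b4: DF={b4,b8}
  b5: DF={b8}
  b6: DF={b4,b8}
  b7: DF={b8}
  b8: DF=∅

φ for a: defs {b0,b3,b5,b6}
  DF⁺ = {b4,b8}

Answer: ["b4", "b8"]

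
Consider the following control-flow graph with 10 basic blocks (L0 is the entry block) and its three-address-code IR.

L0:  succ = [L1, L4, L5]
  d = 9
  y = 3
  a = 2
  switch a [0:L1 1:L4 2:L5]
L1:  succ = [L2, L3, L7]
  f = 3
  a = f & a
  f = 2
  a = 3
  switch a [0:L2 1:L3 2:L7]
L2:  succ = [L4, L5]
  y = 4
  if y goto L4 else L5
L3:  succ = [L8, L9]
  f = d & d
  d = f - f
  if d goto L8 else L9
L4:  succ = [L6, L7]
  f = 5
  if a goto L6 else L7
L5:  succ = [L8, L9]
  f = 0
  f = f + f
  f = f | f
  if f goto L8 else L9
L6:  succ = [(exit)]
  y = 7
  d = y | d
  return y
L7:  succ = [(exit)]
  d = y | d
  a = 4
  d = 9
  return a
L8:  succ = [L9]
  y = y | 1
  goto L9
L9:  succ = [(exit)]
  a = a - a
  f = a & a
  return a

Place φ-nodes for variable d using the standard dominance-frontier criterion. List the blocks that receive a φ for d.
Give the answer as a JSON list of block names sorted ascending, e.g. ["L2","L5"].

Answer: ["L8", "L9"]

Analysis:
idom tree: L1←L0 L2←L1 L3←L1 L4←L0 L5←L0 L6←L4 L7←L0 L8←L0 L9←L0
Dom at joins:
  L4: preds {L0,L2}: {L0} ∩ {L0,L1,L2} = {L0}; idom=L0
  L5: preds {L0,L2}: {L0} ∩ {L0,L1,L2} = {L0}; idom=L0
  L7: preds {L1,L4}: {L0,L1} ∩ {L0,L4} = {L0}; idom=L0
  L8: preds {L3,L5}: {L0,L1,L3} ∩ {L0,L5} = {L0}; idom=L0
  L9: preds {L3,L5,L8}: {L0,L1,L3} ∩ {L0,L5} ∩ {L0,L8} = {L0}; idom=L0

DF walk-up:
  join L4 pred L0: · stop@L0
  join L4 pred L2: L2→L1 stop@L0
  join L5 pred L0: · stop@L0
  join L5 pred L2: L2→L1 stop@L0
  join L7 pred L1: L1 stop@L0
  join L7 pred L4: L4 stop@L0
  join L8 pred L3: L3→L1 stop@L0
  join L8 pred L5: L5 stop@L0
  join L9 pred L3: L3→L1 stop@L0
  join L9 pred L5: L5 stop@L0
  join L9 pred L8: L8 stop@L0
  L0 → ∅
  L1 → {L4,L5,L7,L8,L9}
  L2 → {L4,L5}
  L3 → {L8,L9}
  L4 → {L7}
  L5 → {L8,L9}
  L6 → ∅
  L7 → ∅
  L8 → {L9}
  L9 → ∅

φ for d: defs {L0,L3,L6,L7}
  DF⁺ = {L8,L9}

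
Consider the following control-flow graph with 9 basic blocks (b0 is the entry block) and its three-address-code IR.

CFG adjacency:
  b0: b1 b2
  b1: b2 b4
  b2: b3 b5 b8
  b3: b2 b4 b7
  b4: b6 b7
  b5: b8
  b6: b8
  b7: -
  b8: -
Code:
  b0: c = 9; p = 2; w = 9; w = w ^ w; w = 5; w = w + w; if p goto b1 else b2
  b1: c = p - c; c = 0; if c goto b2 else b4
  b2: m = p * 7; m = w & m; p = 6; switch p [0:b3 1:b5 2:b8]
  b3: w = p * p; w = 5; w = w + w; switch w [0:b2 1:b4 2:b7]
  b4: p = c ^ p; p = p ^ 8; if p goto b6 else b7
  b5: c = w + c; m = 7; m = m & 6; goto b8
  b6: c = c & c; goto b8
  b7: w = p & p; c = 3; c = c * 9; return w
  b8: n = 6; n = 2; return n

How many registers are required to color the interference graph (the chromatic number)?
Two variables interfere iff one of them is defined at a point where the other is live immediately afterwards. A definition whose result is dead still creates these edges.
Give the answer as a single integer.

Block summaries:
  b0: def={c,p,w} ue=∅
  b1: def={c} ue={c,p}
  b2: def={m,p} ue={p,w}
  b3: def={w} ue={p}
  b4: def={p} ue={c,p}
  b5: def={c,m} ue={c,w}
  b6: def={c} ue={c}
  b7: def={c,w} ue={p}
  b8: def={n} ue=∅

Backward fixpoint:
  b0: in=∅ out={c,p,w}
  b1: in={c,p,w} out={c,p,w}
  b2: in={c,p,w} out={c,p,w}
  b3: in={c,p} out={c,p,w}
  b4: in={c,p} out={c,p}
  b5: in={c,w} out=∅
  b6: in={c} out=∅
  b7: in={p} out=∅
  b8: in=∅ out=∅

Interfere edges:
  c: {m,p,w}
  m: {c,w}
  n: ∅
  p: {c,w}
  w: {c,m,p}

Colouring:
  {c,m,w} pairwise interfere (3-clique) ⇒ χ ≥ 3
  3-colouring: R0={c,n}  R1={w}  R2={m,p}
  χ = 3

Answer: 3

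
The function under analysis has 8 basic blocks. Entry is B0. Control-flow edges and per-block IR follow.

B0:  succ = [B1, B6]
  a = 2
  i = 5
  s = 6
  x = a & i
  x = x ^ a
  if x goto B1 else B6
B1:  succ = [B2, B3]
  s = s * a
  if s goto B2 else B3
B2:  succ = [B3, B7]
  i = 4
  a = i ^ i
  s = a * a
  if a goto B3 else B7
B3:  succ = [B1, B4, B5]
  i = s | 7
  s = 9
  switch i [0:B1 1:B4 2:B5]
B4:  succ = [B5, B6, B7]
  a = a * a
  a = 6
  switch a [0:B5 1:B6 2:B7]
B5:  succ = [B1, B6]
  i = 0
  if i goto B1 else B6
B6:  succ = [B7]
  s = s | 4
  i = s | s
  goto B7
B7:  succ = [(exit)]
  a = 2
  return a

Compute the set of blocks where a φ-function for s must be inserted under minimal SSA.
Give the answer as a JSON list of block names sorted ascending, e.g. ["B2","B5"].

idom tree: B1←B0 B2←B1 B3←B1 B4←B3 B5←B3 B6←B0 B7←B0
Join-block Dom:
  B1: preds {B0,B3,B5}: {B0} ∩ {B0,B1,B3} ∩ {B0,B1,B3,B5} = {B0}; idom=B0
  B3: preds {B1,B2}: {B0,B1} ∩ {B0,B1,B2} = {B0,B1}; idom=B1
  B5: preds {B3,B4}: {B0,B1,B3} ∩ {B0,B1,B3,B4} = {B0,B1,B3}; idom=B3
  B6: preds {B0,B4,B5}: {B0} ∩ {B0,B1,B3,B4} ∩ {B0,B1,B3,B5} = {B0}; idom=B0
  B7: preds {B2,B4,B6}: {B0,B1,B2} ∩ {B0,B1,B3,B4} ∩ {B0,B6} = {B0}; idom=B0

DF walk-up:
  B1←B0: walk · to B0
  B1←B3: walk B3→B1 to B0
  B1←B5: walk B5→B3→B1 to B0
  B3←B1: walk · to B1
  B3←B2: walk B2 to B1
  B5←B3: walk · to B3
  B5←B4: walk B4 to B3
  B6←B0: walk · to B0
  B6←B4: walk B4→B3→B1 to B0
  B6←B5: walk B5→B3→B1 to B0
  B7←B2: walk B2→B1 to B0
  B7←B4: walk B4→B3→B1 to B0
  B7←B6: walk B6 to B0
  B0: DF=∅
  B1: DF={B1,B6,B7}
  B2: DF={B3,B7}
  B3: DF={B1,B6,B7}
  B4: DF={B5,B6,B7}
  B5: DF={B1,B6}
  B6: DF={B7}
  B7: DF=∅

φ for s: defs {B0,B1,B2,B3,B6}
  DF⁺ = {B1,B3,B6,B7}

Answer: ["B1", "B3", "B6", "B7"]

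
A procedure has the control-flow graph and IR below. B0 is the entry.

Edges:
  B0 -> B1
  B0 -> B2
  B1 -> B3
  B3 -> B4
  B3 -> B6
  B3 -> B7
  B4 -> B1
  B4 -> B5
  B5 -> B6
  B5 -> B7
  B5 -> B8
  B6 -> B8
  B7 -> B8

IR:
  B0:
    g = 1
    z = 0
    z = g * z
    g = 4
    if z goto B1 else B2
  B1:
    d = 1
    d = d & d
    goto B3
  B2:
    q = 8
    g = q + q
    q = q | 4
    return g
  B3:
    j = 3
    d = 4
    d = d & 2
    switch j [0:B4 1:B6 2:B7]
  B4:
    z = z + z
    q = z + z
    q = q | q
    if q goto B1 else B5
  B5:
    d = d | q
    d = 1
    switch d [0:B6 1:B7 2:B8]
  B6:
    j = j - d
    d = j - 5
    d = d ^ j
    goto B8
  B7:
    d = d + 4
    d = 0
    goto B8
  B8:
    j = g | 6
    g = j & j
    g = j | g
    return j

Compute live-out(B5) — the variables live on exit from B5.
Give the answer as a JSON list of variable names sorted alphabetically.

Block summaries:
  B0 def {g,z} use ∅
  B1 def {d} use ∅
  B2 def {g,q} use ∅
  B3 def {d,j} use ∅
  B4 def {q,z} use {z}
  B5 def {d} use {d,q}
  B6 def {d,j} use {d,j}
  B7 def {d} use {d}
  B8 def {g,j} use {g}

Liveness:
  B0: in=∅ out={g,z}
  B1: in={g,z} out={g,z}
  B2: in=∅ out=∅
  B3: in={g,z} out={d,g,j,z}
  B4: in={d,g,j,z} out={d,g,j,q,z}
  B5: in={d,g,j,q} out={d,g,j}
  B6: in={d,g,j} out={g}
  B7: in={d,g} out={g}
  B8: in={g} out=∅

live-out(B5) = ["d", "g", "j"]

Answer: ["d", "g", "j"]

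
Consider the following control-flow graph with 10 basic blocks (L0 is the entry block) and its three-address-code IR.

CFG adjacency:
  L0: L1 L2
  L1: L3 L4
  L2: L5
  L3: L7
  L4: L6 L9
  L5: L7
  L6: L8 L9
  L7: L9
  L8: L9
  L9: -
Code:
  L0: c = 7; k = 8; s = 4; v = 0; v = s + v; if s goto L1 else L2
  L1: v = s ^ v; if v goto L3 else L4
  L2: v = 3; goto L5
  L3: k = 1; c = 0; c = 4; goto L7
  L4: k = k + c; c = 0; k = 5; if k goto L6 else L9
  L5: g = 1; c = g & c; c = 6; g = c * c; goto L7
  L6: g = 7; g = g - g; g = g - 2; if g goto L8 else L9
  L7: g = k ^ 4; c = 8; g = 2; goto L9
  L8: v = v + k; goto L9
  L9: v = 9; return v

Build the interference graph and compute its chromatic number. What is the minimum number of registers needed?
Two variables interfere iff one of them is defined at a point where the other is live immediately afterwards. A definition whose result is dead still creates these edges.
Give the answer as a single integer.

Answer: 4

Analysis:
Per-block:
  L0: {c,k,s,v} / ∅
  L1: {v} / {s,v}
  L2: {v} / ∅
  L3: {c,k} / ∅
  L4: {c,k} / {c,k}
  L5: {c,g} / {c}
  L6: {g} / ∅
  L7: {c,g} / {k}
  L8: {v} / {k,v}
  L9: {v} / ∅

Live sets:
  live L0: ∅→{c,k,s,v}
  live L1: {c,k,s,v}→{c,k,v}
  live L2: {c,k}→{c,k}
  live L3: ∅→{k}
  live L4: {c,k,v}→{k,v}
  live L5: {c,k}→{k}
  live L6: {k,v}→{k,v}
  live L7: {k}→∅
  live L8: {k,v}→∅
  live L9: ∅→∅

Interference:
  c — {g,k,s,v}
  g — {c,k,v}
  k — {c,g,s,v}
  s — {c,k,v}
  v — {c,g,k,s}

Colouring:
  clique {c,g,k,v} ⇒ need ≥ 4
  4-colouring: R0={c}  R1={k}  R2={v}  R3={g,s}
  χ = 4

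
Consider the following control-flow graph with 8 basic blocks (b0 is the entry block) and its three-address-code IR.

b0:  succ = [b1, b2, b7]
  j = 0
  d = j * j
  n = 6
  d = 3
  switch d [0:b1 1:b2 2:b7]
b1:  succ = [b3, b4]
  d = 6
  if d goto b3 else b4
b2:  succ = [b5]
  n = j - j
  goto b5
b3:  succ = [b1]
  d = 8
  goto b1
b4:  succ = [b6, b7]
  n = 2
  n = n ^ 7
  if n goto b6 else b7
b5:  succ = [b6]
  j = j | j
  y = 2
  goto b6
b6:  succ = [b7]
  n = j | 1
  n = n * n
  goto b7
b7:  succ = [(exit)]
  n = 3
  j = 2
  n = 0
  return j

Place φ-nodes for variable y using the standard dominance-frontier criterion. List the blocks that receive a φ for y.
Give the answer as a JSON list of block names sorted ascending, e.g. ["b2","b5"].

idom tree: b1←b0 b2←b0 b3←b1 b4←b1 b5←b2 b6←b0 b7←b0
Join-block Dom:
  b1: preds {b0,b3}: {b0} ∩ {b0,b1,b3} = {b0}; idom=b0
  b6: preds {b4,b5}: {b0,b1,b4} ∩ {b0,b2,b5} = {b0}; idom=b0
  b7: preds {b0,b4,b6}: {b0} ∩ {b0,b1,b4} ∩ {b0,b6} = {b0}; idom=b0

DF derivation:
  b1←b0: walk · to b0
  b1←b3: walk b3→b1 to b0
  b6←b4: walk b4→b1 to b0
  b6←b5: walk b5→b2 to b0
  b7←b0: walk · to b0
  b7←b4: walk b4→b1 to b0
  b7←b6: walk b6 to b0
  b0 → ∅
  b1 → {b1,b6,b7}
  b2 → {b6}
  b3 → {b1}
  b4 → {b6,b7}
  b5 → {b6}
  b6 → {b7}
  b7 → ∅

φ for y: defs {b5}
  DF⁺ = {b6,b7}

Answer: ["b6", "b7"]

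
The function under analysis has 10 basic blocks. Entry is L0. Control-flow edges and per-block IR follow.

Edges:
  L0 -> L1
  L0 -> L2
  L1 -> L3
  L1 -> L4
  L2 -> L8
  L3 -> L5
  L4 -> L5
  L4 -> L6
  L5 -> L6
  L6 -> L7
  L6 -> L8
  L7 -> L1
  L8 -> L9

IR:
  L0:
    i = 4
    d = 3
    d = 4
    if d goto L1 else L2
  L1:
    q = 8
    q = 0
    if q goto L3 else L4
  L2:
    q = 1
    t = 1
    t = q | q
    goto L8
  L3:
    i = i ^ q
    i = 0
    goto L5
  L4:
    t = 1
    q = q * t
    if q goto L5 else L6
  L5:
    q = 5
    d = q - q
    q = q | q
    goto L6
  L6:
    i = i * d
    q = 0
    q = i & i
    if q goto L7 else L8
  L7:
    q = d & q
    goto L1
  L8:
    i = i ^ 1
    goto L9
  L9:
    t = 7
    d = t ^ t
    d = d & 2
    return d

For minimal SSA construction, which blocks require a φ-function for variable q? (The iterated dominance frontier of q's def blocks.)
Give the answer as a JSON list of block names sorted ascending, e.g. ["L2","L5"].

Answer: ["L1", "L5", "L6", "L8"]

Analysis:
idom tree: L1←L0 L2←L0 L3←L1 L4←L1 L5←L1 L6←L1 L7←L6 L8←L0 L9←L8
Dom∩ at merges:
  L1: preds {L0,L7}: {L0} ∩ {L0,L1,L6,L7} = {L0}; idom=L0
  L5: preds {L3,L4}: {L0,L1,L3} ∩ {L0,L1,L4} = {L0,L1}; idom=L1
  L6: preds {L4,L5}: {L0,L1,L4} ∩ {L0,L1,L5} = {L0,L1}; idom=L1
  L8: preds {L2,L6}: {L0,L2} ∩ {L0,L1,L6} = {L0}; idom=L0

Frontier:
  join L1 pred L0: · stop@L0
  join L1 pred L7: L7→L6→L1 stop@L0
  join L5 pred L3: L3 stop@L1
  join L5 pred L4: L4 stop@L1
  join L6 pred L4: L4 stop@L1
  join L6 pred L5: L5 stop@L1
  join L8 pred L2: L2 stop@L0
  join L8 pred L6: L6→L1 stop@L0
  L0: DF=∅
  L1: DF={L1,L8}
  L2: DF={L8}
  L3: DF={L5}
  L4: DF={L5,L6}
  L5: DF={L6}
  L6: DF={L1,L8}
  L7: DF={L1}
  L8: DF=∅
  L9: DF=∅

φ for q: defs {L1,L2,L4,L5,L6,L7}
  DF⁺ = {L1,L5,L6,L8}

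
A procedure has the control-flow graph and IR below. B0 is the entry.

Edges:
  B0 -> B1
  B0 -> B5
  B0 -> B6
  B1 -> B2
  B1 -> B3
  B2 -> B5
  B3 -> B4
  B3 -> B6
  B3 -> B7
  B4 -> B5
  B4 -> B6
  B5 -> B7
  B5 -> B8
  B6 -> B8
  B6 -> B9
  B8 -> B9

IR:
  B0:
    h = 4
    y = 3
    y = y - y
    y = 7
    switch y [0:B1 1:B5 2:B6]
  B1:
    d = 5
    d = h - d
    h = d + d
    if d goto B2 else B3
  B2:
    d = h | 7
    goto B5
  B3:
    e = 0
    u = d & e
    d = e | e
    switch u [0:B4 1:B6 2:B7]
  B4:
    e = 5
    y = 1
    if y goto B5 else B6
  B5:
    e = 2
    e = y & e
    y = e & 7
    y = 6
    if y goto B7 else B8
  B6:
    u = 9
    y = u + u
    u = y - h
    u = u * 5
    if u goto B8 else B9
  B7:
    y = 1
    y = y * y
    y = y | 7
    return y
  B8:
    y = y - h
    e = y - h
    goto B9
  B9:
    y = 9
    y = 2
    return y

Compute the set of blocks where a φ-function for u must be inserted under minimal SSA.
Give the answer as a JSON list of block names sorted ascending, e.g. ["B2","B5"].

Answer: ["B5", "B6", "B7", "B8", "B9"]

Working:
idom tree: B1←B0 B2←B1 B3←B1 B4←B3 B5←B0 B6←B0 B7←B0 B8←B0 B9←B0
Dom at joins:
  B5: preds {B0,B2,B4}: {B0} ∩ {B0,B1,B2} ∩ {B0,B1,B3,B4} = {B0}; idom=B0
  B6: preds {B0,B3,B4}: {B0} ∩ {B0,B1,B3} ∩ {B0,B1,B3,B4} = {B0}; idom=B0
  B7: preds {B3,B5}: {B0,B1,B3} ∩ {B0,B5} = {B0}; idom=B0
  B8: preds {B5,B6}: {B0,B5} ∩ {B0,B6} = {B0}; idom=B0
  B9: preds {B6,B8}: {B0,B6} ∩ {B0,B8} = {B0}; idom=B0

DF walk-up:
  join B5 pred B0: · stop@B0
  join B5 pred B2: B2→B1 stop@B0
  join B5 pred B4: B4→B3→B1 stop@B0
  join B6 pred B0: · stop@B0
  join B6 pred B3: B3→B1 stop@B0
  join B6 pred B4: B4→B3→B1 stop@B0
  join B7 pred B3: B3→B1 stop@B0
  join B7 pred B5: B5 stop@B0
  join B8 pred B5: B5 stop@B0
  join B8 pred B6: B6 stop@B0
  join B9 pred B6: B6 stop@B0
  join B9 pred B8: B8 stop@B0
  B0: DF=∅
  B1: DF={B5,B6,B7}
  B2: DF={B5}
  B3: DF={B5,B6,B7}
  B4: DF={B5,B6}
  B5: DF={B7,B8}
  B6: DF={B8,B9}
  B7: DF=∅
  B8: DF={B9}
  B9: DF=∅

φ for u: defs {B3,B6}
  DF⁺ = {B5,B6,B7,B8,B9}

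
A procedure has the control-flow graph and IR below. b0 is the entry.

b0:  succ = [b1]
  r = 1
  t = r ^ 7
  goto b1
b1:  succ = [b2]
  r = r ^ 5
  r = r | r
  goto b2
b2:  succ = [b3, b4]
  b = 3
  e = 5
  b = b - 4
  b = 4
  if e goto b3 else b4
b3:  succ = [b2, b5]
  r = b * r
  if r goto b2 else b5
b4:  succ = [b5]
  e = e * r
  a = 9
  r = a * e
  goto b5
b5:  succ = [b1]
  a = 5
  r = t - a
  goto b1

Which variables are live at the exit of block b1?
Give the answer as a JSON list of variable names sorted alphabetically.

def/use:
  b0 def {r,t} use ∅
  b1 def {r} use {r}
  b2 def {b,e} use ∅
  b3 def {r} use {b,r}
  b4 def {a,e,r} use {e,r}
  b5 def {a,r} use {t}

Liveness:
  b0: in=∅ out={r,t}
  b1: in={r,t} out={r,t}
  b2: in={r,t} out={b,e,r,t}
  b3: in={b,r,t} out={r,t}
  b4: in={e,r,t} out={t}
  b5: in={t} out={r,t}

live-out(b1) = ["r", "t"]

Answer: ["r", "t"]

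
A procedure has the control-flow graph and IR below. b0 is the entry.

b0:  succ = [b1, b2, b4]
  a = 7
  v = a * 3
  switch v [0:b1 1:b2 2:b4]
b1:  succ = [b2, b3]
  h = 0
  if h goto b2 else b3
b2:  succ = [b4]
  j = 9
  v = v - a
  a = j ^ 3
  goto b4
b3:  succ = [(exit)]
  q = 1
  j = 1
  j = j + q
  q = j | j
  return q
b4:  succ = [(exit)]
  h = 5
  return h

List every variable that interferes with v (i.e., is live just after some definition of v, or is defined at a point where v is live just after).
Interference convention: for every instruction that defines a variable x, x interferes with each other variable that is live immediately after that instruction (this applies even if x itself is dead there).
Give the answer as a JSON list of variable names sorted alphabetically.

Block summaries:
  b0: def={a,v} ue=∅
  b1: def={h} ue=∅
  b2: def={a,j,v} ue={a,v}
  b3: def={j,q} ue=∅
  b4: def={h} ue=∅

Backward fixpoint:
  b0 li=∅ lo={a,v}
  b1 li={a,v} lo={a,v}
  b2 li={a,v} lo=∅
  b3 li=∅ lo=∅
  b4 li=∅ lo=∅

Conflict graph:
  a↔{h,j,v}
  h↔{a,v}
  j↔{a,q,v}
  q↔{j}
  v↔{a,h,j}

N(v) = ["a", "h", "j"]

Answer: ["a", "h", "j"]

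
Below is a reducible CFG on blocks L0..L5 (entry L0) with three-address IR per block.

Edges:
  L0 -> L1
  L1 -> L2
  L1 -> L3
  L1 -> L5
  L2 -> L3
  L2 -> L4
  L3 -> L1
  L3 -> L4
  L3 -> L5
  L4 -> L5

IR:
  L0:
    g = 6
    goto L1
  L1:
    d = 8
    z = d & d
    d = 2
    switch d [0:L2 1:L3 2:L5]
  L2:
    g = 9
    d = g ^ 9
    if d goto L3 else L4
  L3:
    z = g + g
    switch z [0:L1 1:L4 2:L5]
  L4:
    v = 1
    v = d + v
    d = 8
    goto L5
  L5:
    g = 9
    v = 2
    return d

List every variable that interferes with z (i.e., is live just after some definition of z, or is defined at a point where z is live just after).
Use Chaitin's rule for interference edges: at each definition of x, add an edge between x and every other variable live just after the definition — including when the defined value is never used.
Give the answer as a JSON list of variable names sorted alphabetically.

Block summaries:
  L0: {g} / ∅
  L1: {d,z} / ∅
  L2: {d,g} / ∅
  L3: {z} / {g}
  L4: {d,v} / {d}
  L5: {g,v} / {d}

Live sets:
  L0: in=∅ out={g}
  L1: in={g} out={d,g}
  L2: in=∅ out={d,g}
  L3: in={d,g} out={d,g}
  L4: in={d} out={d}
  L5: in={d} out=∅

Interference:
  d↔{g,v,z}
  g↔{d,z}
  v↔{d}
  z↔{d,g}

N(z) = ["d", "g"]

Answer: ["d", "g"]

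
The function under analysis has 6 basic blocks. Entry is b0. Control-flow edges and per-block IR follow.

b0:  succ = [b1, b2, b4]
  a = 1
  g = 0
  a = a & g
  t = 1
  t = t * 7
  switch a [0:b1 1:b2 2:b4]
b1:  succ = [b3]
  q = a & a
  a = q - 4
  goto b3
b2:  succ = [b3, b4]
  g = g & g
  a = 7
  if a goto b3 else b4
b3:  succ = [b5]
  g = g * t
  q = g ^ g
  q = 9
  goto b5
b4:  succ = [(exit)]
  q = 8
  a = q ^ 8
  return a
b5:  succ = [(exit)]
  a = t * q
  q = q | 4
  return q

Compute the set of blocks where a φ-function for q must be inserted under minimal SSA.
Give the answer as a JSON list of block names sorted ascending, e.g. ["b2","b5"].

Answer: ["b3"]

Analysis:
idom tree: b1←b0 b2←b0 b3←b0 b4←b0 b5←b3
Dom at joins:
  b3: preds {b1,b2}: {b0,b1} ∩ {b0,b2} = {b0}; idom=b0
  b4: preds {b0,b2}: {b0} ∩ {b0,b2} = {b0}; idom=b0

Frontier:
  join b3 pred b1: b1 stop@b0
  join b3 pred b2: b2 stop@b0
  join b4 pred b0: · stop@b0
  join b4 pred b2: b2 stop@b0
  b0 → ∅
  b1 → {b3}
  b2 → {b3,b4}
  b3 → ∅
  b4 → ∅
  b5 → ∅

φ for q: defs {b1,b3,b4,b5}
  DF⁺ = {b3}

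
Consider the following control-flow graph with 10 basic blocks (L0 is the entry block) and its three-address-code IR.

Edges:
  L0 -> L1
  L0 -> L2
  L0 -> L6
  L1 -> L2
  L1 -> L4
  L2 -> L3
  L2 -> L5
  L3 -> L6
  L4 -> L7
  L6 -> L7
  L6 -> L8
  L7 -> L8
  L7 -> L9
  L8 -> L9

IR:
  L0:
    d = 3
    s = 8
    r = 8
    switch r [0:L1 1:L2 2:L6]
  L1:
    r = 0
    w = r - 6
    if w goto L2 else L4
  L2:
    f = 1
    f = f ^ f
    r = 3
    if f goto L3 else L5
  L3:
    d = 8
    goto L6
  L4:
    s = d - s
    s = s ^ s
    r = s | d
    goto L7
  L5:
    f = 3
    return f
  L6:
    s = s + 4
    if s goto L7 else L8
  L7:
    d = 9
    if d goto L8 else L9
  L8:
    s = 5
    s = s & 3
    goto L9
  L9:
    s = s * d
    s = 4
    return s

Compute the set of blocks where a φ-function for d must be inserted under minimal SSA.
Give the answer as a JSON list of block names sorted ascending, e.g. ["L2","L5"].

Answer: ["L6", "L7", "L8", "L9"]

Analysis:
idom tree: L1←L0 L2←L0 L3←L2 L4←L1 L5←L2 L6←L0 L7←L0 L8←L0 L9←L0
Dom∩ at merges:
  L2: preds {L0,L1}: {L0} ∩ {L0,L1} = {L0}; idom=L0
  L6: preds {L0,L3}: {L0} ∩ {L0,L2,L3} = {L0}; idom=L0
  L7: preds {L4,L6}: {L0,L1,L4} ∩ {L0,L6} = {L0}; idom=L0
  L8: preds {L6,L7}: {L0,L6} ∩ {L0,L7} = {L0}; idom=L0
  L9: preds {L7,L8}: {L0,L7} ∩ {L0,L8} = {L0}; idom=L0

DF walk-up:
  L2←L0: walk · to L0
  L2←L1: walk L1 to L0
  L6←L0: walk · to L0
  L6←L3: walk L3→L2 to L0
  L7←L4: walk L4→L1 to L0
  L7←L6: walk L6 to L0
  L8←L6: walk L6 to L0
  L8←L7: walk L7 to L0
  L9←L7: walk L7 to L0
  L9←L8: walk L8 to L0
  L0 → ∅
  L1 → {L2,L7}
  L2 → {L6}
  L3 → {L6}
  L4 → {L7}
  L5 → ∅
  L6 → {L7,L8}
  L7 → {L8,L9}
  L8 → {L9}
  L9 → ∅

φ for d: defs {L0,L3,L7}
  DF⁺ = {L6,L7,L8,L9}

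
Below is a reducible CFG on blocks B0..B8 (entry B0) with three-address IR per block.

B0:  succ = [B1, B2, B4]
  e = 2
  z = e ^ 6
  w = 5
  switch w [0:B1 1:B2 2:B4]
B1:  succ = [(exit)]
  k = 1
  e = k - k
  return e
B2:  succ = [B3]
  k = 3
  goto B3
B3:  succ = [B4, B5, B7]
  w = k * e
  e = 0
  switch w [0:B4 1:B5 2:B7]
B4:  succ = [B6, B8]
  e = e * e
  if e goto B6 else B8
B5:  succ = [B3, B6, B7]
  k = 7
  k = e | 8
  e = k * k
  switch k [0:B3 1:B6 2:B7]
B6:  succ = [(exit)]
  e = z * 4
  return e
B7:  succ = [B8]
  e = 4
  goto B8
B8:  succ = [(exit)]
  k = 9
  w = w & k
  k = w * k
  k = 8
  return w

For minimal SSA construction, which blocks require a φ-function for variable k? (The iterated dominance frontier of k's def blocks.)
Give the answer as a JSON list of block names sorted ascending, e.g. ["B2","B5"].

Answer: ["B3", "B4", "B6", "B7", "B8"]

Analysis:
idom tree: B1←B0 B2←B0 B3←B2 B4←B0 B5←B3 B6←B0 B7←B3 B8←B0
Dom∩ at merges:
  B3: preds {B2,B5}: {B0,B2} ∩ {B0,B2,B3,B5} = {B0,B2}; idom=B2
  B4: preds {B0,B3}: {B0} ∩ {B0,B2,B3} = {B0}; idom=B0
  B6: preds {B4,B5}: {B0,B4} ∩ {B0,B2,B3,B5} = {B0}; idom=B0
  B7: preds {B3,B5}: {B0,B2,B3} ∩ {B0,B2,B3,B5} = {B0,B2,B3}; idom=B3
  B8: preds {B4,B7}: {B0,B4} ∩ {B0,B2,B3,B7} = {B0}; idom=B0

DF derivation:
  B3←B2: walk · to B2
  B3←B5: walk B5→B3 to B2
  B4←B0: walk · to B0
  B4←B3: walk B3→B2 to B0
  B6←B4: walk B4 to B0
  B6←B5: walk B5→B3→B2 to B0
  B7←B3: walk · to B3
  B7←B5: walk B5 to B3
  B8←B4: walk B4 to B0
  B8←B7: walk B7→B3→B2 to B0
  B0: DF=∅
  B1: DF=∅
  B2: DF={B4,B6,B8}
  B3: DF={B3,B4,B6,B8}
  B4: DF={B6,B8}
  B5: DF={B3,B6,B7}
  B6: DF=∅
  B7: DF={B8}
  B8: DF=∅

φ for k: defs {B1,B2,B5,B8}
  DF⁺ = {B3,B4,B6,B7,B8}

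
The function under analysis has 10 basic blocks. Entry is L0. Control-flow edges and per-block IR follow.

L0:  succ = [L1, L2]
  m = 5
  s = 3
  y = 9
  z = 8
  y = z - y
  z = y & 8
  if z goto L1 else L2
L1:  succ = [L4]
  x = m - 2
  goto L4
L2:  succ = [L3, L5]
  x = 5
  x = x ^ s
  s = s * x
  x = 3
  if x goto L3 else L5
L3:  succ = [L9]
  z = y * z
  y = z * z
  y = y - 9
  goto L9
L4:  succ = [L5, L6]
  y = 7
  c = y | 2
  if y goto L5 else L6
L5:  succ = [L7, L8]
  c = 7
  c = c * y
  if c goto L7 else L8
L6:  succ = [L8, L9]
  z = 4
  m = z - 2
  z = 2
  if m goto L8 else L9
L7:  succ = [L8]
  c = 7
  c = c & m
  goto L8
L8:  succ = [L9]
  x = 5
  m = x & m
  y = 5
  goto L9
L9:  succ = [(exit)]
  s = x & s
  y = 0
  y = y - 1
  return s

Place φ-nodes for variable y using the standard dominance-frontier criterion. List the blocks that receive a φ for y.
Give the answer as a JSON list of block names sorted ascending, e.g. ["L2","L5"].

Answer: ["L5", "L8", "L9"]

Analysis:
idom tree: L1←L0 L2←L0 L3←L2 L4←L1 L5←L0 L6←L4 L7←L5 L8←L0 L9←L0
Join-block Dom:
  L5: preds {L2,L4}: {L0,L2} ∩ {L0,L1,L4} = {L0}; idom=L0
  L8: preds {L5,L6,L7}: {L0,L5} ∩ {L0,L1,L4,L6} ∩ {L0,L5,L7} = {L0}; idom=L0
  L9: preds {L3,L6,L8}: {L0,L2,L3} ∩ {L0,L1,L4,L6} ∩ {L0,L8} = {L0}; idom=L0

DF derivation:
  L5←L2: walk L2 to L0
  L5←L4: walk L4→L1 to L0
  L8←L5: walk L5 to L0
  L8←L6: walk L6→L4→L1 to L0
  L8←L7: walk L7→L5 to L0
  L9←L3: walk L3→L2 to L0
  L9←L6: walk L6→L4→L1 to L0
  L9←L8: walk L8 to L0
  L0 → ∅
  L1 → {L5,L8,L9}
  L2 → {L5,L9}
  L3 → {L9}
  L4 → {L5,L8,L9}
  L5 → {L8}
  L6 → {L8,L9}
  L7 → {L8}
  L8 → {L9}
  L9 → ∅

φ for y: defs {L0,L3,L4,L8,L9}
  DF⁺ = {L5,L8,L9}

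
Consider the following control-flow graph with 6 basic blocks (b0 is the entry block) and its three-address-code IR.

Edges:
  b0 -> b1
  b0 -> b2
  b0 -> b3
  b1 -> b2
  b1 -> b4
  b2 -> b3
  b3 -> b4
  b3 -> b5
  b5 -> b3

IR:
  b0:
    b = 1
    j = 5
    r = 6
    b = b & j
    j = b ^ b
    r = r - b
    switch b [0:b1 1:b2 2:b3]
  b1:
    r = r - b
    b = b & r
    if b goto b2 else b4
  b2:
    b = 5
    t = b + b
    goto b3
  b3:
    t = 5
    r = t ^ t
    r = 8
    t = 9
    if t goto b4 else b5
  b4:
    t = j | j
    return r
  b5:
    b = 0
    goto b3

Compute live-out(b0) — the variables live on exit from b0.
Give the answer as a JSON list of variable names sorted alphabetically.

Block summaries:
  b0 def {b,j,r} use ∅
  b1 def {b,r} use {b,r}
  b2 def {b,t} use ∅
  b3 def {r,t} use ∅
  b4 def {t} use {j,r}
  b5 def {b} use ∅

Backward fixpoint:
  b0: in=∅ out={b,j,r}
  b1: in={b,j,r} out={j,r}
  b2: in={j} out={j}
  b3: in={j} out={j,r}
  b4: in={j,r} out=∅
  b5: in={j} out={j}

live-out(b0) = ["b", "j", "r"]

Answer: ["b", "j", "r"]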